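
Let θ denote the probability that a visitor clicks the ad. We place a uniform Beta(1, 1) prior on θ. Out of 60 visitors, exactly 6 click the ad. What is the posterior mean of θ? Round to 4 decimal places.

Posterior mean ≈ 0.1129

The binomial likelihood is conjugate to the Beta prior: with 6 successes and 54 failures, the posterior is Beta(1+6, 1+54) = Beta(7, 55).
Posterior mean = α/(α+β) = 7/62 = 0.1129.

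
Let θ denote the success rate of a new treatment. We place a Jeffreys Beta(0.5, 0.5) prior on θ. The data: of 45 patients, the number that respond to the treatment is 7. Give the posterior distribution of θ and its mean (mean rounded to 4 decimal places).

Posterior: Beta(7.5, 38.5); mean ≈ 0.1630

The binomial likelihood is conjugate to the Beta prior: with 7 successes and 38 failures, the posterior is Beta(0.5+7, 0.5+38) = Beta(7.5, 38.5).
Posterior mean = α/(α+β) = 7.5/46 = 0.1630.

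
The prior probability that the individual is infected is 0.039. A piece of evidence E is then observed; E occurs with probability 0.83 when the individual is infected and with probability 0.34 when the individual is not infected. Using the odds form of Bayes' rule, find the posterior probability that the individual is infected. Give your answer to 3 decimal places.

Posterior probability ≈ 0.090

Prior odds = 0.039/(1−0.039) = 0.040583. In log-odds, ln(0.040583) = -3.2044.
Add log likelihood ratio: ln(2.4412) = 0.89248.
Posterior log-odds = -2.3119, so posterior odds = exp(-2.3119) = 0.099070. Converting, P(H|E) = 0.099070/1.0991 = 0.090.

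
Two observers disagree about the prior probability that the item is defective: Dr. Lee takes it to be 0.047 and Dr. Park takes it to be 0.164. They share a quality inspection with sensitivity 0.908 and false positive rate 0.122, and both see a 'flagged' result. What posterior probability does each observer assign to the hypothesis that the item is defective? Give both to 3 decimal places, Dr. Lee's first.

P('+'|H) = 0.908, P('+'|¬H) = 0.122.
Dr. Lee: numerator 0.908·0.047 = 0.042676; evidence = 0.042676+0.122·0.953 = 0.15894; posterior = 0.269.
Dr. Park: numerator 0.908·0.164 = 0.14891; evidence = 0.14891+0.122·0.836 = 0.25090; posterior = 0.594.

Dr. Lee: 0.269; Dr. Park: 0.594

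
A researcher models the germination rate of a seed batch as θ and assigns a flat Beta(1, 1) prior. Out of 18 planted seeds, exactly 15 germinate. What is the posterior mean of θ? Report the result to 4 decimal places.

Posterior mean ≈ 0.8000

The binomial likelihood is conjugate to the Beta prior: with 15 successes and 3 failures, the posterior is Beta(1+15, 1+3) = Beta(16, 4).
E[θ | data] = 16/(16+4) = 0.8000.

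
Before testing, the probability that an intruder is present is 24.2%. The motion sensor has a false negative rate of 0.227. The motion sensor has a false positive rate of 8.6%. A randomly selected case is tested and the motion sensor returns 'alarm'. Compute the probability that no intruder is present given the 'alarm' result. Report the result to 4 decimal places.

Write H for 'an intruder is present'. Prior odds H:¬H = 0.242/0.758 = 0.31926. For the 'alarm' outcome, the likelihood ratio is 0.773/0.086 = 8.9884.
Posterior odds = 0.31926 × 8.9884 = 2.8696, so P(H|E) = 2.8696/(1+2.8696) = 0.7416. Then P(¬H|E) = 1 − 0.7416 = 0.2584.

P(¬H | E) ≈ 0.2584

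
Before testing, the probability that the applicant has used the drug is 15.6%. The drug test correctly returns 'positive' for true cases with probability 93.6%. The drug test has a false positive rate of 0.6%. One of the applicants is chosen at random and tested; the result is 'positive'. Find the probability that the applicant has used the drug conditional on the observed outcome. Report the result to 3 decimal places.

Let H be the event that the applicant has used the drug. P(H) = 0.156, so P(¬H) = 0.844. With E the 'positive' result, P(E|H) = 0.936 and P(E|¬H) = 0.006.
P(E) = 0.936·0.156 + 0.006·0.844 = 0.14602 + 0.0050640 = 0.15108.
By Bayes' theorem, P(H|E) = 0.14602 / 0.15108 = 0.966.

P(H | E) ≈ 0.966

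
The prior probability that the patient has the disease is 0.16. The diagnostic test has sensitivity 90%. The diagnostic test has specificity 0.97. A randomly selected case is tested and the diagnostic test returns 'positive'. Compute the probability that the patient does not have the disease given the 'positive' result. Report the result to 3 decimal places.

P(¬H | E) ≈ 0.149

Write H for 'the patient has the disease'. Prior odds H:¬H = 0.16/0.84 = 0.19048. For the 'positive' outcome, the likelihood ratio is 0.9/0.03 = 30.000.
Posterior odds = 0.19048 × 30.000 = 5.7143, so P(H|E) = 5.7143/(1+5.7143) = 0.851. Then P(¬H|E) = 1 − 0.851 = 0.149.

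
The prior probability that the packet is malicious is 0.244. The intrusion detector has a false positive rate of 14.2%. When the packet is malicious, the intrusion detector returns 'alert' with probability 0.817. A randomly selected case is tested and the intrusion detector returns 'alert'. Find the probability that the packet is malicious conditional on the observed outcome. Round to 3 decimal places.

P(H | E) ≈ 0.650

Write H for 'the packet is malicious'. Prior odds H:¬H = 0.244/0.756 = 0.32275. For the 'alert' outcome, the likelihood ratio is 0.817/0.142 = 5.7535.
Posterior odds = 0.32275 × 5.7535 = 1.8570, so P(H|E) = 1.8570/(1+1.8570) = 0.650.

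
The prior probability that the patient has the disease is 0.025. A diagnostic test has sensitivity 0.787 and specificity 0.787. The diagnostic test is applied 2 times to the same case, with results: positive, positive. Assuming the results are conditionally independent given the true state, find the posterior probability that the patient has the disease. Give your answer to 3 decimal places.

Let H be the event that the patient has the disease; start with P(H) = 0.025. P('positive'|H) = 0.787, P('positive'|¬H) = 0.213.
Update on result 1 ('positive'): P(H) ← 0.787·0.0250 / (0.787·0.0250 + 0.213·0.9750) = 0.019675/0.22735 = 0.0865.
Update on result 2 ('positive'): P(H) ← 0.787·0.0865 / (0.787·0.0865 + 0.213·0.9135) = 0.068107/0.26267 = 0.2593.

Posterior P(H) ≈ 0.259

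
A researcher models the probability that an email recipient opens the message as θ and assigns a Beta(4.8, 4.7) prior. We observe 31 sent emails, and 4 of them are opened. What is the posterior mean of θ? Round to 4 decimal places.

Posterior mean ≈ 0.2173

Observing 4 successes and 27 failures updates Beta(4.8, 4.7) by adding the success and failure counts to the two shape parameters: α = 4.8+4 = 8.8, β = 4.7+27 = 31.7.
E[θ | data] = 8.8/(8.8+31.7) = 0.2173.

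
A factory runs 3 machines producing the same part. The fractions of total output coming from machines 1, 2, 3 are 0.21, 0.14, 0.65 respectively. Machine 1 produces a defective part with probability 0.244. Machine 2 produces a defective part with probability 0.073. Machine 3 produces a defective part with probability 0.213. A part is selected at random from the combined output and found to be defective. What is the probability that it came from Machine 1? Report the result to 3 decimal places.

Tabulate prior·likelihood by source: [1] prior 0.21, lik 0.244, product 0.05124; [2] prior 0.14, lik 0.073, product 0.01022; [3] prior 0.65, lik 0.213, product 0.1384.
Normalizing constant = 0.19991; the posterior for Machine 1 is its product over the sum, 0.05124/0.19991 = 0.256.

Posterior probability ≈ 0.256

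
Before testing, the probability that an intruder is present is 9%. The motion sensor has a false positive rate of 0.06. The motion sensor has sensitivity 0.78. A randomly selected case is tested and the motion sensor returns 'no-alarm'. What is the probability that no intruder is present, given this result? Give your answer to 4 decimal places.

P(¬H | E) ≈ 0.9774

Write H for 'an intruder is present'. Prior odds H:¬H = 0.09/0.91 = 0.098901. For the 'no-alarm' outcome, the likelihood ratio is 0.22/0.94 = 0.23404.
Posterior odds = 0.098901 × 0.23404 = 0.023147, so P(H|E) = 0.023147/(1+0.023147) = 0.0226. Then P(¬H|E) = 1 − 0.0226 = 0.9774.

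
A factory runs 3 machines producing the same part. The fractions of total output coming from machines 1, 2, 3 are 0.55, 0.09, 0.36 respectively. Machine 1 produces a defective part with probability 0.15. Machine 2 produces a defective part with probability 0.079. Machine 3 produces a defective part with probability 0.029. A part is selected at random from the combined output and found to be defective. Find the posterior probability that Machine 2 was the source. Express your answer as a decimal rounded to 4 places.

Posterior probability ≈ 0.0711

Tabulate prior·likelihood by source: [1] prior 0.55, lik 0.15, product 0.08250; [2] prior 0.09, lik 0.079, product 0.007110; [3] prior 0.36, lik 0.029, product 0.01044.
Normalizing constant = 0.10005; the posterior for Machine 2 is its product over the sum, 0.007110/0.10005 = 0.0711.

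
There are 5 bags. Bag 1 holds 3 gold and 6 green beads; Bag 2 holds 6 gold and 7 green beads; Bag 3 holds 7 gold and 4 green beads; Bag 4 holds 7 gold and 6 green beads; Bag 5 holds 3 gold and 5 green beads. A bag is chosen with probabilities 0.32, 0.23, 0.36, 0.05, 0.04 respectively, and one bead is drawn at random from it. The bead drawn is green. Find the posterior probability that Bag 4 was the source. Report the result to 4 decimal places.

Posterior probability ≈ 0.0447

Tabulate prior·likelihood by source: [1] prior 0.32, lik 0.6667, product 0.2133; [2] prior 0.23, lik 0.5385, product 0.1238; [3] prior 0.36, lik 0.3636, product 0.1309; [4] prior 0.05, lik 0.4615, product 0.02308; [5] prior 0.04, lik 0.625, product 0.02500.
Normalizing constant = 0.51617; the posterior for Bag 4 is its product over the sum, 0.02308/0.51617 = 0.0447.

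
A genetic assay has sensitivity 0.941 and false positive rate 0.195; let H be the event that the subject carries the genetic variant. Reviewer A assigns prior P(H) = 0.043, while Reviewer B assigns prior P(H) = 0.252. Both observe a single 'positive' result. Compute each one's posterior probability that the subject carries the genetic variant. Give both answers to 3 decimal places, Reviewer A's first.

Reviewer A: 0.178; Reviewer B: 0.619

P('+'|H) = 0.941, P('+'|¬H) = 0.195.
Reviewer A: numerator 0.941·0.043 = 0.040463; evidence = 0.040463+0.195·0.957 = 0.22708; posterior = 0.178.
Reviewer B: numerator 0.941·0.252 = 0.23713; evidence = 0.23713+0.195·0.748 = 0.38299; posterior = 0.619.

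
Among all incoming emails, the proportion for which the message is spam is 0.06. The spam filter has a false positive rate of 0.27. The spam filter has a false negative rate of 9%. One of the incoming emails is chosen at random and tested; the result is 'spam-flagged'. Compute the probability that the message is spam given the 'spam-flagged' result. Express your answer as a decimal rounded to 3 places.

Let H be the event that the message is spam. P(H) = 0.06, so P(¬H) = 0.94. With E the 'spam-flagged' result, P(E|H) = 0.91 and P(E|¬H) = 0.27.
P(E) = 0.91·0.06 + 0.27·0.94 = 0.054600 + 0.25380 = 0.30840.
By Bayes' theorem, P(H|E) = 0.054600 / 0.30840 = 0.177.

P(H | E) ≈ 0.177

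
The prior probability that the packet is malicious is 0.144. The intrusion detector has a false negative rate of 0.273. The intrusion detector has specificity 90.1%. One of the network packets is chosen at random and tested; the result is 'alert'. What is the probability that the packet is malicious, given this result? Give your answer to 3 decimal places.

P(H | E) ≈ 0.553

Write H for 'the packet is malicious'. Prior odds H:¬H = 0.144/0.856 = 0.16822. For the 'alert' outcome, the likelihood ratio is 0.727/0.099 = 7.3434.
Posterior odds = 0.16822 × 7.3434 = 1.2353, so P(H|E) = 1.2353/(1+1.2353) = 0.553.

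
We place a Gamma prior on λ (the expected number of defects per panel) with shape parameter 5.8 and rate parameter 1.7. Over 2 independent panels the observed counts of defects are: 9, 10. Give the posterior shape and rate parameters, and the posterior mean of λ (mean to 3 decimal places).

Posterior: Gamma(shape=24.8, rate=3.7); mean ≈ 6.703

Total count ∑xᵢ = 19 over n = 2 panels.
Gamma is conjugate to the Poisson likelihood: posterior is Gamma(shape = 5.8+19 = 24.8, rate = 1.7+2 = 3.7).
Posterior mean = shape/rate = 24.8/3.7 = 6.703.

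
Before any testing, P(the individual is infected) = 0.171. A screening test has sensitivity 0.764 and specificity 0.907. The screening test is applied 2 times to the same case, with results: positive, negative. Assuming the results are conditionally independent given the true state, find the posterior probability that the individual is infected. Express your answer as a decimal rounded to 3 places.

Let H be the event that the individual is infected; start with P(H) = 0.171. P('positive'|H) = 0.764, P('positive'|¬H) = 0.093.
Update on result 1 ('positive'): P(H) ← 0.764·0.1710 / (0.764·0.1710 + 0.093·0.8290) = 0.13064/0.20774 = 0.6289.
Update on result 2 ('negative'): P(H) ← 0.236·0.6289 / (0.236·0.6289 + 0.907·0.3711) = 0.14842/0.48502 = 0.3060.

Posterior P(H) ≈ 0.306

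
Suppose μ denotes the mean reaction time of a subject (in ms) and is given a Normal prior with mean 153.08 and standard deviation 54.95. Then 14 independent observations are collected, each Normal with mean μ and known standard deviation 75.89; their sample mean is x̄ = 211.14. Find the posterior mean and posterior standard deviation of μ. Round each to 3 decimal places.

Prior precision 1/τ₀² = 1/54.95² = 0.00033118; data precision n/σ² = 14/75.89² = 0.00243085.
Posterior precision = 0.00033118 + 0.00243085 = 0.00276203, giving posterior SD = 1/√0.00276203 = 19.028.
Posterior mean = (0.00033118·153.08 + 0.00243085·211.14) / 0.00276203 = 204.178.

Posterior mean ≈ 204.178; posterior SD ≈ 19.028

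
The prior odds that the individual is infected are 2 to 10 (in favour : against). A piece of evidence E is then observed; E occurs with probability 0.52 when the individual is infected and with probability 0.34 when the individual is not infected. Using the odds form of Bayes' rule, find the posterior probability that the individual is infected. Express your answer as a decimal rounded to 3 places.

Prior odds = 2/10 = 0.20000. In log-odds, ln(0.20000) = -1.6094.
Add log likelihood ratio: ln(1.5294) = 0.42488.
Posterior log-odds = -1.1846, so posterior odds = exp(-1.1846) = 0.30588. Converting, P(H|E) = 0.30588/1.3059 = 0.234.

Posterior probability ≈ 0.234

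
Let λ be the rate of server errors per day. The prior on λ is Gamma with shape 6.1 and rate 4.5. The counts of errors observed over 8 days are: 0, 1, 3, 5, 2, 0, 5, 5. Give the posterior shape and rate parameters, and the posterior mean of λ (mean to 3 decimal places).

Posterior: Gamma(shape=27.1, rate=12.5); mean ≈ 2.168

Total count ∑xᵢ = 21 over n = 8 days.
Gamma is conjugate to the Poisson likelihood: posterior is Gamma(shape = 6.1+21 = 27.1, rate = 4.5+8 = 12.5).
Posterior mean = shape/rate = 27.1/12.5 = 2.168.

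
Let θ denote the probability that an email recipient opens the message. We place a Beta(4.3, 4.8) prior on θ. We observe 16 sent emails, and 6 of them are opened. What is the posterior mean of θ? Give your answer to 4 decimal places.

Posterior mean ≈ 0.4104

The binomial likelihood is conjugate to the Beta prior: with 6 successes and 10 failures, the posterior is Beta(4.3+6, 4.8+10) = Beta(10.3, 14.8).
E[θ | data] = 10.3/(10.3+14.8) = 0.4104.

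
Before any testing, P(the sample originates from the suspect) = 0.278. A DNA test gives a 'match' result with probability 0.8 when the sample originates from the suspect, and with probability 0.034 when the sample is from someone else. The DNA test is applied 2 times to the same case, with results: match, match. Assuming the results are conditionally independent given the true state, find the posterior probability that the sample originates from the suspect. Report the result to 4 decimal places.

With H the event that the sample originates from the suspect, the joint likelihood of the observed sequence is P(data|H) = 0.8·0.8 = 0.64000 and P(data|¬H) = 0.034·0.034 = 0.0011560.
Bayes: P(H|data) = 0.278·0.64000 / (0.278·0.64000 + 0.722·0.0011560) = 0.17792/0.17875 = 0.9953.

Posterior P(H) ≈ 0.9953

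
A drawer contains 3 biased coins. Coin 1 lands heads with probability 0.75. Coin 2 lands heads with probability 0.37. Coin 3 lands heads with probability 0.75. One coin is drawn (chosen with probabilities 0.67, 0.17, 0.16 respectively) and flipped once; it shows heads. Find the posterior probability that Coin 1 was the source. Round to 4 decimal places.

Tabulate prior·likelihood by source: [1] prior 0.67, lik 0.75, product 0.5025; [2] prior 0.17, lik 0.37, product 0.06290; [3] prior 0.16, lik 0.75, product 0.1200.
Normalizing constant = 0.68540; the posterior for Coin 1 is its product over the sum, 0.5025/0.68540 = 0.7331.

Posterior probability ≈ 0.7331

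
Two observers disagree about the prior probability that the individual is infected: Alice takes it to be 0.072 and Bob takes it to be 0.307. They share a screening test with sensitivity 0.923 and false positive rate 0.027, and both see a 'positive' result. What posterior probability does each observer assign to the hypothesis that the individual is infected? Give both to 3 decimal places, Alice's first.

The likelihood ratio for a 'positive' result is 0.923/0.027 = 34.185.
Alice: prior odds 0.072/0.928 = 0.077586; posterior odds 2.6523; posterior probability 0.726.
Bob: prior odds 0.307/0.693 = 0.44300; posterior odds 15.144; posterior probability 0.938.

Alice: 0.726; Bob: 0.938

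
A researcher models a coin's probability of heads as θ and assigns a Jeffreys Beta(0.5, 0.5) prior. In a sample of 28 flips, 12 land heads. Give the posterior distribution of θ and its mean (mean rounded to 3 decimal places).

Posterior: Beta(12.5, 16.5); mean ≈ 0.431

Observing 12 successes and 16 failures updates Beta(0.5, 0.5) by adding the success and failure counts to the two shape parameters: α = 0.5+12 = 12.5, β = 0.5+16 = 16.5.
Posterior mean = α/(α+β) = 12.5/29 = 0.431.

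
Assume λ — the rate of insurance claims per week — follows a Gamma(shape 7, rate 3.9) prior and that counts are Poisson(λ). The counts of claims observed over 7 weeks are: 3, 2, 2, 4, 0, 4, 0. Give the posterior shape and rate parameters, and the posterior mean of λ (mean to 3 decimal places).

Total count ∑xᵢ = 15 over n = 7 weeks.
Gamma is conjugate to the Poisson likelihood: posterior is Gamma(shape = 7+15 = 22, rate = 3.9+7 = 10.9).
E[λ | data] = 22/10.9 = 2.018.

Posterior: Gamma(shape=22, rate=10.9); mean ≈ 2.018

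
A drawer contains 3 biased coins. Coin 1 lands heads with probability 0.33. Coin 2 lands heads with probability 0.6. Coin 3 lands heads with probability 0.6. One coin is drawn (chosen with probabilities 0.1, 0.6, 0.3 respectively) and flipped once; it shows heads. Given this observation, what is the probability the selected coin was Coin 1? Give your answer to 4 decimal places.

P(heads|C1) = 0.33; P(heads|C2) = 0.6; P(heads|C3) = 0.6.
Prior × likelihood for each source: 0.1·0.33=0.03300, 0.6·0.6=0.3600, 0.3·0.6=0.1800. Summing gives P(heads) = 0.57300.
P(Coin 1 | heads) = 0.03300 / 0.57300 = 0.0576.

Posterior probability ≈ 0.0576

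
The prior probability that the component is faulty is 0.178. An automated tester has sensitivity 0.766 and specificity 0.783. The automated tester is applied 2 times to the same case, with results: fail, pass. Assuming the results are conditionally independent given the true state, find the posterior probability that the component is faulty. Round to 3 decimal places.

With H the event that the component is faulty, the joint likelihood of the observed sequence is P(data|H) = 0.766·0.234 = 0.17924 and P(data|¬H) = 0.217·0.783 = 0.16991.
Bayes: P(H|data) = 0.178·0.17924 / (0.178·0.17924 + 0.822·0.16991) = 0.031905/0.17157 = 0.1860.

Posterior P(H) ≈ 0.186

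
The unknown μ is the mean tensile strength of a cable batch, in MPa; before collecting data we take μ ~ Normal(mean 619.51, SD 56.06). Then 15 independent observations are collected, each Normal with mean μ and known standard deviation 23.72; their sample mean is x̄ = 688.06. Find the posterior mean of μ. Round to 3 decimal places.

With known σ, the Normal prior is conjugate. Weight on the data is w = (n/σ²)/(n/σ² + 1/τ₀²) = 0.0266601/(0.0266601+0.00031820) = 0.98821.
Posterior mean = w·x̄ + (1−w)·μ₀ = 0.98821·688.06 + 0.011794·619.51 = 687.251.

Posterior mean ≈ 687.251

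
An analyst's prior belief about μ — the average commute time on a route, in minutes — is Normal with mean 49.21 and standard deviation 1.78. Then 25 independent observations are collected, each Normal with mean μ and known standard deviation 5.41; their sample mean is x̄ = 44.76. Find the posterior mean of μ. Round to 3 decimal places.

Posterior mean ≈ 45.961

With known σ, the Normal prior is conjugate. Weight on the data is w = (n/σ²)/(n/σ² + 1/τ₀²) = 0.854172/(0.854172+0.315617) = 0.73019.
Posterior mean = w·x̄ + (1−w)·μ₀ = 0.73019·44.76 + 0.26981·49.21 = 45.961.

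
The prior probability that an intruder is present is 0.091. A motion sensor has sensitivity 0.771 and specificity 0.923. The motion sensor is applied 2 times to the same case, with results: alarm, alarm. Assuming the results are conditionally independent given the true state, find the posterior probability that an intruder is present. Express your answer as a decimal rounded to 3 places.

Posterior P(H) ≈ 0.909

Let H be the event that an intruder is present; start with P(H) = 0.091. P('alarm'|H) = 0.771, P('alarm'|¬H) = 0.077.
Update on result 1 ('alarm'): P(H) ← 0.771·0.0910 / (0.771·0.0910 + 0.077·0.9090) = 0.070161/0.14015 = 0.5006.
Update on result 2 ('alarm'): P(H) ← 0.771·0.5006 / (0.771·0.5006 + 0.077·0.4994) = 0.38596/0.42442 = 0.9094.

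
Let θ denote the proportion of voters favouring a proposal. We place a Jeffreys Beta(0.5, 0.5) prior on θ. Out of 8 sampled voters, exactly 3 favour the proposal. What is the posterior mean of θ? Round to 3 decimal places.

Posterior mean ≈ 0.389

The binomial likelihood is conjugate to the Beta prior: with 3 successes and 5 failures, the posterior is Beta(0.5+3, 0.5+5) = Beta(3.5, 5.5).
E[θ | data] = 3.5/(3.5+5.5) = 0.389.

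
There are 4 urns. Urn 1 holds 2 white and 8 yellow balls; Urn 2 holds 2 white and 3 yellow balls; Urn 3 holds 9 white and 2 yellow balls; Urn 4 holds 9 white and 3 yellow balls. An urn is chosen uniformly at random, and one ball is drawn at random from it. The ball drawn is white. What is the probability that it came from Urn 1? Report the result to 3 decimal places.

Posterior probability ≈ 0.092

Tabulate prior·likelihood by source: [1] prior 0.25, lik 0.2, product 0.05000; [2] prior 0.25, lik 0.4, product 0.1000; [3] prior 0.25, lik 0.8182, product 0.2045; [4] prior 0.25, lik 0.75, product 0.1875.
Normalizing constant = 0.54205; the posterior for Urn 1 is its product over the sum, 0.05000/0.54205 = 0.092.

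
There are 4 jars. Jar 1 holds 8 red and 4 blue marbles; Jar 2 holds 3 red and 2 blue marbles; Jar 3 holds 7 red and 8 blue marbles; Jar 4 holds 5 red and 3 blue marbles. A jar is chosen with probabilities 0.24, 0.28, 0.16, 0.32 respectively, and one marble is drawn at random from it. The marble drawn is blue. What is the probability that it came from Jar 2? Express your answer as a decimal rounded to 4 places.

Posterior probability ≈ 0.2819

P(blue|Jar 1) = 0.3333; P(blue|Jar 2) = 0.4; P(blue|Jar 3) = 0.5333; P(blue|Jar 4) = 0.375.
Prior × likelihood for each source: 0.24·0.3333=0.08000, 0.28·0.4=0.1120, 0.16·0.5333=0.08533, 0.32·0.375=0.1200. Summing gives P(blue) = 0.39733.
P(Jar 2 | blue) = 0.1120 / 0.39733 = 0.2819.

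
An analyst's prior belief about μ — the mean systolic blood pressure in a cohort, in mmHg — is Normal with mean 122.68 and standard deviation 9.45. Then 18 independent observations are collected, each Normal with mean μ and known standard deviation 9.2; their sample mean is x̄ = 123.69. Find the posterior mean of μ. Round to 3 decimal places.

Prior precision 1/τ₀² = 1/9.45² = 0.0111979; data precision n/σ² = 18/9.2² = 0.212665.
Posterior precision = 0.0111979 + 0.212665 = 0.223863.
Posterior mean = (0.0111979·122.68 + 0.212665·123.69) / 0.223863 = 123.639.

Posterior mean ≈ 123.639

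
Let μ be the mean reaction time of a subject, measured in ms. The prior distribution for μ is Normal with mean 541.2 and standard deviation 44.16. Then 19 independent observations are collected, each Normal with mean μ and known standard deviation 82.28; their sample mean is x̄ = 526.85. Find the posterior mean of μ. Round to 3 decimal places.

Prior precision 1/τ₀² = 1/44.16² = 0.00051279; data precision n/σ² = 19/82.28² = 0.00280650.
Posterior precision = 0.00051279 + 0.00280650 = 0.00331929.
Posterior mean = (0.00051279·541.2 + 0.00280650·526.85) / 0.00331929 = 529.067.

Posterior mean ≈ 529.067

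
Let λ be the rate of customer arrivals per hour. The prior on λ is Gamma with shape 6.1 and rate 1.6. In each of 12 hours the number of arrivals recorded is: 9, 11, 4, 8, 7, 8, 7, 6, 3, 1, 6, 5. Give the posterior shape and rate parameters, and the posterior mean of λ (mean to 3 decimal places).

The Poisson likelihood adds the total count to the shape and the number of exposure periods to the rate. Here ∑xᵢ = 75 and n = 12, so shape 6.1→81.1 and rate 1.6→13.6.
Posterior mean = shape/rate = 81.1/13.6 = 5.963.

Posterior: Gamma(shape=81.1, rate=13.6); mean ≈ 5.963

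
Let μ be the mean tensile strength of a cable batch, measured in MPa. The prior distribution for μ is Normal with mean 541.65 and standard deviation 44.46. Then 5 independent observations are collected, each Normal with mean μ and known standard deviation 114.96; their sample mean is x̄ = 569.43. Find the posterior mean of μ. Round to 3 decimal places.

Posterior mean ≈ 553.536

With known σ, the Normal prior is conjugate. Weight on the data is w = (n/σ²)/(n/σ² + 1/τ₀²) = 0.00037833/(0.00037833+0.00050590) = 0.42787.
Posterior mean = w·x̄ + (1−w)·μ₀ = 0.42787·569.43 + 0.57213·541.65 = 553.536.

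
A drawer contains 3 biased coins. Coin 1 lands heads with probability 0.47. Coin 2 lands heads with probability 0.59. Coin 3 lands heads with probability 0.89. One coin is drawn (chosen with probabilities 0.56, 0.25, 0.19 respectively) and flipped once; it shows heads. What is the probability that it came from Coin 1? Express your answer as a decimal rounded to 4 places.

P(heads|C1) = 0.47; P(heads|C2) = 0.59; P(heads|C3) = 0.89.
Prior × likelihood for each source: 0.56·0.47=0.2632, 0.25·0.59=0.1475, 0.19·0.89=0.1691. Summing gives P(heads) = 0.57980.
P(Coin 1 | heads) = 0.2632 / 0.57980 = 0.4539.

Posterior probability ≈ 0.4539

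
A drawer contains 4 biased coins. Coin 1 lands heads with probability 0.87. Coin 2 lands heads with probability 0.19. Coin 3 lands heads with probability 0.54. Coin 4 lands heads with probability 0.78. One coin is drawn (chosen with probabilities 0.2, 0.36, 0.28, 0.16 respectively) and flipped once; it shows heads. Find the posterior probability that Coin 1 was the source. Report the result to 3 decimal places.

Tabulate prior·likelihood by source: [1] prior 0.2, lik 0.87, product 0.1740; [2] prior 0.36, lik 0.19, product 0.06840; [3] prior 0.28, lik 0.54, product 0.1512; [4] prior 0.16, lik 0.78, product 0.1248.
Normalizing constant = 0.51840; the posterior for Coin 1 is its product over the sum, 0.1740/0.51840 = 0.336.

Posterior probability ≈ 0.336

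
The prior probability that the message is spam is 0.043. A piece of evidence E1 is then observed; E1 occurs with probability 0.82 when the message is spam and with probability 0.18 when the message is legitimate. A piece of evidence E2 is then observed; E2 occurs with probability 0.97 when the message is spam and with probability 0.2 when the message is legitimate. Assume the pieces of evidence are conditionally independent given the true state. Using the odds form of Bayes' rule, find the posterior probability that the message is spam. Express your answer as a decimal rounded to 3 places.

Prior odds = 0.043/(1−0.043) = 0.044932. In log-odds, ln(0.044932) = -3.1026.
Add log likelihood ratios: ln(4.5556) + ln(4.8500) = 3.0953.
Posterior log-odds = -0.0072771, so posterior odds = exp(-0.0072771) = 0.99275. Converting, P(H|E) = 0.99275/1.9927 = 0.498.

Posterior probability ≈ 0.498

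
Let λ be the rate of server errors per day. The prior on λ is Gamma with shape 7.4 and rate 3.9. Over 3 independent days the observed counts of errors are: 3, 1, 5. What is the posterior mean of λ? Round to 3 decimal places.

Posterior mean ≈ 2.377

The Poisson likelihood adds the total count to the shape and the number of exposure periods to the rate. Here ∑xᵢ = 9 and n = 3, so shape 7.4→16.4 and rate 3.9→6.9.
Posterior mean = shape/rate = 16.4/6.9 = 2.377.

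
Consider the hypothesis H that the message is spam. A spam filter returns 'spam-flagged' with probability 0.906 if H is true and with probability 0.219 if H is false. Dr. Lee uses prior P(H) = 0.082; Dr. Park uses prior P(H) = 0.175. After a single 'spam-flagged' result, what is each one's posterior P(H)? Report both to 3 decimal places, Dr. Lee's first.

P('+'|H) = 0.906, P('+'|¬H) = 0.219.
Dr. Lee: numerator 0.906·0.082 = 0.074292; evidence = 0.074292+0.219·0.918 = 0.27533; posterior = 0.270.
Dr. Park: numerator 0.906·0.175 = 0.15855; evidence = 0.15855+0.219·0.825 = 0.33922; posterior = 0.467.

Dr. Lee: 0.270; Dr. Park: 0.467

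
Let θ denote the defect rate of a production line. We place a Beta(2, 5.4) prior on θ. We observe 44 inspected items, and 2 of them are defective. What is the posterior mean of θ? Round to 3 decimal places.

Posterior mean ≈ 0.078

Observing 2 successes and 42 failures updates Beta(2, 5.4) by adding the success and failure counts to the two shape parameters: α = 2+2 = 4, β = 5.4+42 = 47.4.
Posterior mean = α/(α+β) = 4/51.4 = 0.078.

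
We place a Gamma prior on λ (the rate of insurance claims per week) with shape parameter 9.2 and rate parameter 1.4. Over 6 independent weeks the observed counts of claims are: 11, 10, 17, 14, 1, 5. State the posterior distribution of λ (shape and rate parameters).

Total count ∑xᵢ = 58 over n = 6 weeks.
Gamma is conjugate to the Poisson likelihood: posterior is Gamma(shape = 9.2+58 = 67.2, rate = 1.4+6 = 7.4).

Posterior: Gamma(shape=67.2, rate=7.4)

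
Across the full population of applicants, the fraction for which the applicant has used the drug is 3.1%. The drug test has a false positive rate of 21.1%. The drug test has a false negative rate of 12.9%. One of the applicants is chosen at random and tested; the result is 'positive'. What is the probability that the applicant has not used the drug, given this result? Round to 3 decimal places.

Let H be the event that the applicant has used the drug. P(H) = 0.031, so P(¬H) = 0.969. With E the 'positive' result, P(E|H) = 0.871 and P(E|¬H) = 0.211.
P(E) = 0.871·0.031 + 0.211·0.969 = 0.027001 + 0.20446 = 0.23146.
By Bayes' theorem, P(H|E) = 0.027001 / 0.23146 = 0.117. Hence P(¬H|E) = 1 − 0.117 = 0.883.

P(¬H | E) ≈ 0.883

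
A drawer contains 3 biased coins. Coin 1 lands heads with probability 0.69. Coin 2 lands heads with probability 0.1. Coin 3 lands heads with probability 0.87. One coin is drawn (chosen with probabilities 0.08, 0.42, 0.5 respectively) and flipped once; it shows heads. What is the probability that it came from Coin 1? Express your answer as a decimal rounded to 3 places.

Posterior probability ≈ 0.104

Tabulate prior·likelihood by source: [1] prior 0.08, lik 0.69, product 0.05520; [2] prior 0.42, lik 0.1, product 0.04200; [3] prior 0.5, lik 0.87, product 0.4350.
Normalizing constant = 0.53220; the posterior for Coin 1 is its product over the sum, 0.05520/0.53220 = 0.104.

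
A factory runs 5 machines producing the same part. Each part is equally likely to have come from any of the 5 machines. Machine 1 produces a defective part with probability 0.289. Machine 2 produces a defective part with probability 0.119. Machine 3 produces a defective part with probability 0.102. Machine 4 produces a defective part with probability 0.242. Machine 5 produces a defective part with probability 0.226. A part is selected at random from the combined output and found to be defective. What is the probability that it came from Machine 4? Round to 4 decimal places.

Tabulate prior·likelihood by source: [1] prior 0.2, lik 0.289, product 0.05780; [2] prior 0.2, lik 0.119, product 0.02380; [3] prior 0.2, lik 0.102, product 0.02040; [4] prior 0.2, lik 0.242, product 0.04840; [5] prior 0.2, lik 0.226, product 0.04520.
Normalizing constant = 0.19560; the posterior for Machine 4 is its product over the sum, 0.04840/0.19560 = 0.2474.

Posterior probability ≈ 0.2474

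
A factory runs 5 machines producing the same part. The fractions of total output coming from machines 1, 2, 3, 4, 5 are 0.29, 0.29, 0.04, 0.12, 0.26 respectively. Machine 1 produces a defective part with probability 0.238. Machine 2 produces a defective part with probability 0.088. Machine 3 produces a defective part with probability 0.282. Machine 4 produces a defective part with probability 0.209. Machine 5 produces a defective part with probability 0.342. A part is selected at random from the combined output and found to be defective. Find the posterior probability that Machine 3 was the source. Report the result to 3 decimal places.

Posterior probability ≈ 0.051

Tabulate prior·likelihood by source: [1] prior 0.29, lik 0.238, product 0.06902; [2] prior 0.29, lik 0.088, product 0.02552; [3] prior 0.04, lik 0.282, product 0.01128; [4] prior 0.12, lik 0.209, product 0.02508; [5] prior 0.26, lik 0.342, product 0.08892.
Normalizing constant = 0.21982; the posterior for Machine 3 is its product over the sum, 0.01128/0.21982 = 0.051.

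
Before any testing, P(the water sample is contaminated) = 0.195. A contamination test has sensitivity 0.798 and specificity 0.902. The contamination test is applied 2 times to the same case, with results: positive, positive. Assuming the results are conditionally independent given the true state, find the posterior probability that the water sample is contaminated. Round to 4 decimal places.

Posterior P(H) ≈ 0.9414

Let H be the event that the water sample is contaminated; start with P(H) = 0.195. P('positive'|H) = 0.798, P('positive'|¬H) = 0.098.
Update on result 1 ('positive'): P(H) ← 0.798·0.1950 / (0.798·0.1950 + 0.098·0.8050) = 0.15561/0.23450 = 0.6636.
Update on result 2 ('positive'): P(H) ← 0.798·0.6636 / (0.798·0.6636 + 0.098·0.3364) = 0.52954/0.56251 = 0.9414.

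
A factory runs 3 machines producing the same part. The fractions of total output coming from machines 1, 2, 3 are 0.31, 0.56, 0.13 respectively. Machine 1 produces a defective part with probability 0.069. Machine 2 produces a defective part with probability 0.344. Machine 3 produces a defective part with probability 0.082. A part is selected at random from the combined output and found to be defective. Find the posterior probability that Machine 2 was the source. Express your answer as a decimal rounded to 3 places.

P(defective|M1) = 0.069; P(defective|M2) = 0.344; P(defective|M3) = 0.082.
Prior × likelihood for each source: 0.31·0.069=0.02139, 0.56·0.344=0.1926, 0.13·0.082=0.01066. Summing gives P(defective) = 0.22469.
P(Machine 2 | defective) = 0.1926 / 0.22469 = 0.857.

Posterior probability ≈ 0.857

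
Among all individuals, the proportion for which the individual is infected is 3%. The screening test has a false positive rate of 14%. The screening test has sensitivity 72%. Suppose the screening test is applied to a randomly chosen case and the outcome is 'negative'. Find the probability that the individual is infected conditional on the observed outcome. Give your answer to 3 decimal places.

Write H for 'the individual is infected'. Prior odds H:¬H = 0.03/0.97 = 0.030928. For the 'negative' outcome, the likelihood ratio is 0.28/0.86 = 0.32558.
Posterior odds = 0.030928 × 0.32558 = 0.010070, so P(H|E) = 0.010070/(1+0.010070) = 0.010.

P(H | E) ≈ 0.010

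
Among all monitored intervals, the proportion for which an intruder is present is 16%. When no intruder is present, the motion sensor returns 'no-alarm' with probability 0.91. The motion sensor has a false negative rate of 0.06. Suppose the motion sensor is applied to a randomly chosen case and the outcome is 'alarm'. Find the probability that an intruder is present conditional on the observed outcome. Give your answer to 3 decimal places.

P(H | E) ≈ 0.665

Write H for 'an intruder is present'. Prior odds H:¬H = 0.16/0.84 = 0.19048. For the 'alarm' outcome, the likelihood ratio is 0.94/0.09 = 10.444.
Posterior odds = 0.19048 × 10.444 = 1.9894, so P(H|E) = 1.9894/(1+1.9894) = 0.665.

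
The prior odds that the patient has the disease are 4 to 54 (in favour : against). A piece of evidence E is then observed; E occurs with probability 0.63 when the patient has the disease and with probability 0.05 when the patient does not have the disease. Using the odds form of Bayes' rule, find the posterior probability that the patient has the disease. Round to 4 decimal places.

Posterior probability ≈ 0.4828

Prior odds = 4/54 = 0.074074. In log-odds, ln(0.074074) = -2.6027.
Add log likelihood ratio: ln(12.600) = 2.5337.
Posterior log-odds = -0.068993, so posterior odds = exp(-0.068993) = 0.93333. Converting, P(H|E) = 0.93333/1.9333 = 0.4828.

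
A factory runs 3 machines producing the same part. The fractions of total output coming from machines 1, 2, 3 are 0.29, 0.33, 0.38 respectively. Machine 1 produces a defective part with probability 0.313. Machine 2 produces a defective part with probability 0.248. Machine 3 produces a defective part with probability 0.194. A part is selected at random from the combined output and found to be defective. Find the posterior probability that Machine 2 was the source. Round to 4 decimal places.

Posterior probability ≈ 0.3322

P(defective|M1) = 0.313; P(defective|M2) = 0.248; P(defective|M3) = 0.194.
Prior × likelihood for each source: 0.29·0.313=0.09077, 0.33·0.248=0.08184, 0.38·0.194=0.07372. Summing gives P(defective) = 0.24633.
P(Machine 2 | defective) = 0.08184 / 0.24633 = 0.3322.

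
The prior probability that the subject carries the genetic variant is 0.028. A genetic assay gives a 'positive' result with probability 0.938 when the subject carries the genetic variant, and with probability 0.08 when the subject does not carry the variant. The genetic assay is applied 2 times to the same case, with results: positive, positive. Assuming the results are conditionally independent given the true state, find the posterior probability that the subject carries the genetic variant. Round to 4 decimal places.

Let H be the event that the subject carries the genetic variant; start with P(H) = 0.028. P('positive'|H) = 0.938, P('positive'|¬H) = 0.08.
Update on result 1 ('positive'): P(H) ← 0.938·0.0280 / (0.938·0.0280 + 0.08·0.9720) = 0.026264/0.10402 = 0.2525.
Update on result 2 ('positive'): P(H) ← 0.938·0.2525 / (0.938·0.2525 + 0.08·0.7475) = 0.23683/0.29663 = 0.7984.

Posterior P(H) ≈ 0.7984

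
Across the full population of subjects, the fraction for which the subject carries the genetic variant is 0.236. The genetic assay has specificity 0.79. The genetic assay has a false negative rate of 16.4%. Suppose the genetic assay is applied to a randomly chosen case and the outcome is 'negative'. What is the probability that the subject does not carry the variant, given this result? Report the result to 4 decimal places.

P(¬H | E) ≈ 0.9397

Let H be the event that the subject carries the genetic variant. P(H) = 0.236, so P(¬H) = 0.764. With E the 'negative' result, P(E|H) = 0.164 and P(E|¬H) = 0.79.
P(E) = 0.164·0.236 + 0.79·0.764 = 0.038704 + 0.60356 = 0.64226.
By Bayes' theorem, P(H|E) = 0.038704 / 0.64226 = 0.0603. Hence P(¬H|E) = 1 − 0.0603 = 0.9397.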